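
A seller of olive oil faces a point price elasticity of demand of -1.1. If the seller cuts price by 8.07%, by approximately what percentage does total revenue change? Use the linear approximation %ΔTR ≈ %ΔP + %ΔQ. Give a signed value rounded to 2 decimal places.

+0.81%

%ΔQ ≈ Ed × %ΔP = (-1.1) × (-8.07%) = +8.8770%
%ΔTR ≈ %ΔP + %ΔQ = (-8.07%) + (+8.8770%) = +0.8070%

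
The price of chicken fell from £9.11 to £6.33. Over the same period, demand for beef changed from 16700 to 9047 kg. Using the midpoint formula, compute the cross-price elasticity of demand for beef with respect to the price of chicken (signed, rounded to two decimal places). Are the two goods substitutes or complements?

1.65; substitutes

%ΔQ_{beef} = (9047 − 16700)/avg = -7653/12873.5 = -0.594477…
%ΔP_{chicken} = (6.33 − 9.11)/avg = -2.78/7.72 = -0.360103…
E_cross = (-7653/12873.5) / (-2.78/7.72) = 1.6508…
E_cross > 0 ⇒ the goods are substitutes.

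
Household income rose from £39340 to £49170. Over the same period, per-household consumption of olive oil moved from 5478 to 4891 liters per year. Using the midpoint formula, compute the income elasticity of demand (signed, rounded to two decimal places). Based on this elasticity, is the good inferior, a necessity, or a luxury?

%ΔQ = (4891 − 5478)/[( 5478 + 4891)/2] = -587/5184.5 = -0.113222…
%ΔIncome = (49170 − 39340)/[( 39340 + 49170)/2] = 9830/44255 = 0.222121…
E_income = (-587/5184.5) / (9830/44255) = -0.5097…
E_income < 0 ⇒ inferior good.

-0.51; inferior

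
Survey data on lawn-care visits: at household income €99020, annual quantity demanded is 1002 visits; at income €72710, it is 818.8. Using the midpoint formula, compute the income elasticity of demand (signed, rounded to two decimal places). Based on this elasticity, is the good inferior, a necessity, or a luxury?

%ΔQ = (818.8 − 1002)/[( 1002 + 818.8)/2] = -183.2/910.4 = -0.201230…
%ΔIncome = (72710 − 99020)/[( 99020 + 72710)/2] = -26310/85865 = -0.306411…
E_income = (-183.2/910.4) / (-26310/85865) = 0.6567…
0 < E_income < 1 ⇒ normal good, necessity.

0.66; necessity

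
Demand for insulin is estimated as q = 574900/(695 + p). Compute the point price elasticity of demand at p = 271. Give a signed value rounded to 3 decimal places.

dq/dp = −574900/(695 + p)² = -0.616081. At p = 271, q = 595.135.
Ed = (dq/dp)·(p/q) = (-0.616081) × (271/595.135) = -0.28053…

-0.281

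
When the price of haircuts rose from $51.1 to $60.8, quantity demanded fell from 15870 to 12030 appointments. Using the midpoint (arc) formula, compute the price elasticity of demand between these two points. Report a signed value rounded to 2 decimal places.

%ΔQ = (12030 − 15870) / [(15870 + 12030)/2] = -3840/13950 = -0.275268…
%ΔP = (60.8 − 51.1) / [(51.1 + 60.8)/2] = 9.7/55.95 = 0.173369…
Arc Ed = %ΔQ / %ΔP = (-3840/13950) / (9.7/55.95) = -1.5877…

-1.59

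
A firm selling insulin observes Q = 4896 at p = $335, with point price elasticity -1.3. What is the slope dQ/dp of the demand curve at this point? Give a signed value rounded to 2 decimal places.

-19.00

Ed = (dQ/dp)·(p/Q) ⇒ dQ/dp = Ed·Q/p = (-1.3)·4896/335 = -18.9994…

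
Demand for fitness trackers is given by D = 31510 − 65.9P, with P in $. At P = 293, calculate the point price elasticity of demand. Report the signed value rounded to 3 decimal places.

dD/dP = −65.9. At P = 293, D = 31510 − 65.9(293) = 12201.3.
Ed = (dD/dP)·(P/D) = −65.9 × (293/12201.3) = -1.58251…

-1.583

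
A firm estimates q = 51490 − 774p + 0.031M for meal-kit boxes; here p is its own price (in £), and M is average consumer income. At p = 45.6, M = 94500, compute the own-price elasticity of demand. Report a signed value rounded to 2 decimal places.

At the given values, q = 51490 − 774(45.6) + 0.031(94500) = 19125.1.
∂q/∂p = −774.
E = (-774) × (45.6/19125.1) = -1.8454…

-1.85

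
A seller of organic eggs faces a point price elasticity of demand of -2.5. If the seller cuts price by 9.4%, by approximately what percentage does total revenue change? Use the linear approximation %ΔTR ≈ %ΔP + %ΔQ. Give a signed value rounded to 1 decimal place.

%ΔQ ≈ Ed × %ΔP = (-2.5) × (-9.4%) = +23.5000%
%ΔTR ≈ %ΔP + %ΔQ = (-9.4%) + (+23.5000%) = +14.1000%

+14.1%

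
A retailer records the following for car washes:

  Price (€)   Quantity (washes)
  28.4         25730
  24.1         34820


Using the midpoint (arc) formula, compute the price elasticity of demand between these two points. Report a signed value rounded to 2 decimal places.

%ΔQ = (34820 − 25730) / [(25730 + 34820)/2] = 9090/30275 = 0.300247…
%ΔP = (24.1 − 28.4) / [(28.4 + 24.1)/2] = -4.3/26.25 = -0.163809…
Arc Ed = %ΔQ / %ΔP = (9090/30275) / (-4.3/26.25) = -1.8329…

-1.83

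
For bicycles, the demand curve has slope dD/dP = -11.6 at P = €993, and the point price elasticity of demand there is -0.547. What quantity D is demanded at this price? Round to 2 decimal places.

21058.14

Ed = (dD/dP)·(P/D) ⇒ D = (dD/dP)·P/Ed = (-11.6)·993/(-0.547) = 21058.1352…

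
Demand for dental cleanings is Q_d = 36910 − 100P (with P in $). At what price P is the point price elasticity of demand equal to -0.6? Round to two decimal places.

Ed = −100P/(36910 − 100P). Set this equal to -0.6:
100P = 0.6·(36910 − 100P) ⇒ 100P(1 + 0.6) = 0.6·36910
P = 0.6·36910 / (100·1.6) = 138.4125

138.41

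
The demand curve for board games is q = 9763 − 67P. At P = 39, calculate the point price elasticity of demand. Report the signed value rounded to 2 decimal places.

dq/dP = −67. At P = 39, q = 9763 − 67(39) = 7150.
Ed = (dq/dP)·(P/q) = −67 × (39/7150) = -0.3654…

-0.37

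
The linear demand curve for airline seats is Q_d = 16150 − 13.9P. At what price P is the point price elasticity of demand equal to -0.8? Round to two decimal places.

Ed = −13.9P/(16150 − 13.9P). Set this equal to -0.8:
13.9P = 0.8·(16150 − 13.9P) ⇒ 13.9P(1 + 0.8) = 0.8·16150
P = 0.8·16150 / (13.9·1.8) = 516.3868…

516.39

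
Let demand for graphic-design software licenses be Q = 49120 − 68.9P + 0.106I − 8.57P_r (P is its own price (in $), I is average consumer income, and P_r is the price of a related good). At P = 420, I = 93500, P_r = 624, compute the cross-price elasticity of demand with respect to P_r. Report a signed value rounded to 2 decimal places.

At the given values, Q = 49120 − 68.9(420) + 0.106(93500) − 8.57(624) = 24745.32.
∂Q/∂P_r = -8.57.
E = (-8.57) × (624/24745.32) = -0.2161…

-0.22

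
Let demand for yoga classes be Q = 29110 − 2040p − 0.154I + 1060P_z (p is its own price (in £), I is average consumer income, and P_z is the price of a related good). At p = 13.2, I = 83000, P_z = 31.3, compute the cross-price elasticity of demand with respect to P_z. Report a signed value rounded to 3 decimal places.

1.469

At the given values, Q = 29110 − 2040(13.2) − 0.154(83000) + 1060(31.3) = 22578.
∂Q/∂P_z = 1060.
E = (1060) × (31.3/22578) = 1.46948…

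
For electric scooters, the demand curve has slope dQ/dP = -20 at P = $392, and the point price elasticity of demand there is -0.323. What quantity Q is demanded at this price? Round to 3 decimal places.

24272.446

Ed = (dQ/dP)·(P/Q) ⇒ Q = (dQ/dP)·P/Ed = (-20)·392/(-0.323) = 24272.44582…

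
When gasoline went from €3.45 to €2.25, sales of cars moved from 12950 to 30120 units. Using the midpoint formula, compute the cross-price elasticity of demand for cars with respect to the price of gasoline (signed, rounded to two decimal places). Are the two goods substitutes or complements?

%ΔQ_{cars} = (30120 − 12950)/avg = 17170/21535 = 0.797306…
%ΔP_{gasoline} = (2.25 − 3.45)/avg = -1.2/2.85 = -0.421052…
E_cross = (17170/21535) / (-1.2/2.85) = -1.8936…
E_cross < 0 ⇒ the goods are complements.

-1.89; complements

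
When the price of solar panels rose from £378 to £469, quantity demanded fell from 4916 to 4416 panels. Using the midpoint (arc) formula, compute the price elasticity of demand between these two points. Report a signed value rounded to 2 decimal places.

-0.50

%ΔQ = (4416 − 4916) / [(4916 + 4416)/2] = -500/4666 = -0.107158…
%ΔP = (469 − 378) / [(378 + 469)/2] = 91/423.5 = 0.214876…
Arc Ed = %ΔQ / %ΔP = (-500/4666) / (91/423.5) = -0.4986…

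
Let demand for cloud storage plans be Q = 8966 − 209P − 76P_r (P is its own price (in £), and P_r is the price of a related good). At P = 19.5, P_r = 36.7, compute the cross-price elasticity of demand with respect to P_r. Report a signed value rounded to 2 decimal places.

-1.33

At the given values, Q = 8966 − 209(19.5) − 76(36.7) = 2101.3.
∂Q/∂P_r = -76.
E = (-76) × (36.7/2101.3) = -1.3273…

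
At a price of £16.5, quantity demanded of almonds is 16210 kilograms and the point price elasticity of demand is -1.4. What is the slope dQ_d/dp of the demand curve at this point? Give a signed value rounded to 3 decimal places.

-1375.394

Ed = (dQ_d/dp)·(p/Q_d) ⇒ dQ_d/dp = Ed·Q_d/p = (-1.4)·16210/16.5 = -1375.39393…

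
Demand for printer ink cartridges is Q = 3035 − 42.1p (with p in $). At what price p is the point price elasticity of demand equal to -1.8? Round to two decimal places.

46.34

Ed = −42.1p/(3035 − 42.1p). Set this equal to -1.8:
42.1p = 1.8·(3035 − 42.1p) ⇒ 42.1p(1 + 1.8) = 1.8·3035
p = 1.8·3035 / (42.1·2.8) = 46.3437…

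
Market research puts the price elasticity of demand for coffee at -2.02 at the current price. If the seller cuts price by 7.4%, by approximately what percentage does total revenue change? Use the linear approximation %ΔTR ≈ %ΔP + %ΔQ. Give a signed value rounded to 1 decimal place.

%ΔQ ≈ Ed × %ΔP = (-2.02) × (-7.4%) = +14.9480%
%ΔTR ≈ %ΔP + %ΔQ = (-7.4%) + (+14.9480%) = +7.5480%

+7.5%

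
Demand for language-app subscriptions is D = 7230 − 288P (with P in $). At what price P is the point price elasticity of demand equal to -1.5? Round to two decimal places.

Ed = −288P/(7230 − 288P). Set this equal to -1.5:
288P = 1.5·(7230 − 288P) ⇒ 288P(1 + 1.5) = 1.5·7230
P = 1.5·7230 / (288·2.5) = 15.0625

15.06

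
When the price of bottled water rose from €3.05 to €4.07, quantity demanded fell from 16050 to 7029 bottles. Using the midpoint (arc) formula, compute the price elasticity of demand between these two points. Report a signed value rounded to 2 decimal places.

%ΔQ = (7029 − 16050) / [(16050 + 7029)/2] = -9021/11539.5 = -0.781749…
%ΔP = (4.07 − 3.05) / [(3.05 + 4.07)/2] = 1.02/3.56 = 0.286516…
Arc Ed = %ΔQ / %ΔP = (-9021/11539.5) / (1.02/3.56) = -2.7284…

-2.73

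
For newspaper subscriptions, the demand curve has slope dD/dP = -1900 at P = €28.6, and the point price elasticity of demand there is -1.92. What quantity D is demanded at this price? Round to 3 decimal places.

28302.083

Ed = (dD/dP)·(P/D) ⇒ D = (dD/dP)·P/Ed = (-1900)·28.6/(-1.92) = 28302.08333…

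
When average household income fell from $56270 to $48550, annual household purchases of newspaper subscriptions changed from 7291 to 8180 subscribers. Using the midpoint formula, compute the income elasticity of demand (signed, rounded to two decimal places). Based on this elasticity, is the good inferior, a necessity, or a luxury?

-0.78; inferior

%ΔQ = (8180 − 7291)/[( 7291 + 8180)/2] = 889/7735.5 = 0.114924…
%ΔIncome = (48550 − 56270)/[( 56270 + 48550)/2] = -7720/52410 = -0.147300…
E_income = (889/7735.5) / (-7720/52410) = -0.7802…
E_income < 0 ⇒ inferior good.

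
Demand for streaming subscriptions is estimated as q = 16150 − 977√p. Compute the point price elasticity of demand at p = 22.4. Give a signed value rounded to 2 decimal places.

dq/dp = −977/(2√p) = -103.214. At p = 22.4, q = 11526.
Ed = (dq/dp)·(p/q) = (-103.214) × (22.4/11526) = -0.2005…

-0.20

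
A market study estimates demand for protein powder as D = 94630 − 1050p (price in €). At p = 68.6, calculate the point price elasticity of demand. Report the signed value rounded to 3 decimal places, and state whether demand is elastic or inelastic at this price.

-3.187; elastic

dD/dp = −1050. At p = 68.6, D = 94630 − 1050(68.6) = 22600.
Ed = (dD/dp)·(p/D) = −1050 × (68.6/22600) = -3.18716…
|Ed| = 3.187 > 1, so demand is elastic.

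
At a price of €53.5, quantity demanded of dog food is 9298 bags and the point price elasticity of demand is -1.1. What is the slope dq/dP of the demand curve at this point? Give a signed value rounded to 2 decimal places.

Ed = (dq/dP)·(P/q) ⇒ dq/dP = Ed·q/P = (-1.1)·9298/53.5 = -191.1738…

-191.17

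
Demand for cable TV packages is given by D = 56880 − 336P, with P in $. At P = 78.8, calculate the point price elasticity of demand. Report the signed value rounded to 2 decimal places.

dD/dP = −336. At P = 78.8, D = 56880 − 336(78.8) = 30403.2.
Ed = (dD/dP)·(P/D) = −336 × (78.8/30403.2) = -0.8708…

-0.87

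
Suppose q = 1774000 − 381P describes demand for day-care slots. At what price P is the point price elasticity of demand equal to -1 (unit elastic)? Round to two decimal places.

Ed = −381P/(1774000 − 381P). Set this equal to -1:
381P = 1·(1774000 − 381P) ⇒ 381P(1 + 1) = 1·1774000
P = 1·1774000 / (381·2) = 2328.0839…

2328.08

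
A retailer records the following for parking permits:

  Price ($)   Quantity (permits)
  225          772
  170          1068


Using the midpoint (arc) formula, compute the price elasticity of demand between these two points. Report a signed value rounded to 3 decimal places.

%ΔQ = (1068 − 772) / [(772 + 1068)/2] = 296/920 = 0.321739…
%ΔP = (170 − 225) / [(225 + 170)/2] = -55/197.5 = -0.278481…
Arc Ed = %ΔQ / %ΔP = (296/920) / (-55/197.5) = -1.15533…

-1.155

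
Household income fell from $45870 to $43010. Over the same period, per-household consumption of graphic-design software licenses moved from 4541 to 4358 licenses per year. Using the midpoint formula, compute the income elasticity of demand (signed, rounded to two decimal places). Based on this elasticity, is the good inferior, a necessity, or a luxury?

%ΔQ = (4358 − 4541)/[( 4541 + 4358)/2] = -183/4449.5 = -0.041128…
%ΔIncome = (43010 − 45870)/[( 45870 + 43010)/2] = -2860/44440 = -0.064356…
E_income = (-183/4449.5) / (-2860/44440) = 0.6390…
0 < E_income < 1 ⇒ normal good, necessity.

0.64; necessity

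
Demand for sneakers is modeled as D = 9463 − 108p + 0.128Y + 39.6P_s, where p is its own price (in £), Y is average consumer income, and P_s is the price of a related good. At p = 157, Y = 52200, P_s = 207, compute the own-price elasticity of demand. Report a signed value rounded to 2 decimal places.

At the given values, D = 9463 − 108(157) + 0.128(52200) + 39.6(207) = 7385.8.
∂D/∂p = −108.
E = (-108) × (157/7385.8) = -2.2957…

-2.30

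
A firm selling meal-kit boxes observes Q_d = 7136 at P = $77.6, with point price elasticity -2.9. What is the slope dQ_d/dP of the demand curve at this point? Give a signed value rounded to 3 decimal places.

-266.680

Ed = (dQ_d/dP)·(P/Q_d) ⇒ dQ_d/dP = Ed·Q_d/P = (-2.9)·7136/77.6 = -266.68041…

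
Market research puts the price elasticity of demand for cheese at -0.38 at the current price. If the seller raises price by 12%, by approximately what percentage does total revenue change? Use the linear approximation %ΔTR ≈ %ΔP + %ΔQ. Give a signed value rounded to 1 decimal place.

+7.4%

%ΔQ ≈ Ed × %ΔP = (-0.38) × (+12%) = -4.5600%
%ΔTR ≈ %ΔP + %ΔQ = (+12%) + (-4.5600%) = +7.4400%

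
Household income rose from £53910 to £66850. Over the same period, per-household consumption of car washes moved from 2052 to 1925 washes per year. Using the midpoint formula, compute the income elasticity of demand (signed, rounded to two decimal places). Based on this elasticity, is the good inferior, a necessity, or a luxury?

-0.30; inferior

%ΔQ = (1925 − 2052)/[( 2052 + 1925)/2] = -127/1988.5 = -0.063867…
%ΔIncome = (66850 − 53910)/[( 53910 + 66850)/2] = 12940/60380 = 0.214309…
E_income = (-127/1988.5) / (12940/60380) = -0.2980…
E_income < 0 ⇒ inferior good.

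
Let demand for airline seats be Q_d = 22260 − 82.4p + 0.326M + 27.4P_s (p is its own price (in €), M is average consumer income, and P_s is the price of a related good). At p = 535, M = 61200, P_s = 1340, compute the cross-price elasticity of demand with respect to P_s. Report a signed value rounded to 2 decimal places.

1.05

At the given values, Q_d = 22260 − 82.4(535) + 0.326(61200) + 27.4(1340) = 34843.2.
∂Q_d/∂P_s = 27.4.
E = (27.4) × (1340/34843.2) = 1.0537…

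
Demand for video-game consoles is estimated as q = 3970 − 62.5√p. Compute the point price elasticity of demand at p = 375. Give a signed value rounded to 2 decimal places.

-0.22

dq/dp = −62.5/(2√p) = -1.61374. At p = 375, q = 2759.69.
Ed = (dq/dp)·(p/q) = (-1.61374) × (375/2759.69) = -0.2192…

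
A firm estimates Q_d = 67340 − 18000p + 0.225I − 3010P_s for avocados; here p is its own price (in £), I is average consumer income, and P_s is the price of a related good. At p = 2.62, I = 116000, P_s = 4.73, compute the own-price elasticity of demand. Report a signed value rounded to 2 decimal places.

-1.47

At the given values, Q_d = 67340 − 18000(2.62) + 0.225(116000) − 3010(4.73) = 32042.7.
∂Q_d/∂p = −18000.
E = (-18000) × (2.62/32042.7) = -1.4717…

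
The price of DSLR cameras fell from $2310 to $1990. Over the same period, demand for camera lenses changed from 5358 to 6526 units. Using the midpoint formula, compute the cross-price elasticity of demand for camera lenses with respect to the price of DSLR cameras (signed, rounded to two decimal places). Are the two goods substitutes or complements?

%ΔQ_{camera lenses} = (6526 − 5358)/avg = 1168/5942 = 0.196566…
%ΔP_{DSLR cameras} = (1990 − 2310)/avg = -320/2150 = -0.148837…
E_cross = (1168/5942) / (-320/2150) = -1.3206…
E_cross < 0 ⇒ the goods are complements.

-1.32; complements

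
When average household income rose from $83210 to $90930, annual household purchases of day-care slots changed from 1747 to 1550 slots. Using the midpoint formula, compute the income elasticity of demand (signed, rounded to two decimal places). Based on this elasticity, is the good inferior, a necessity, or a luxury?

%ΔQ = (1550 − 1747)/[( 1747 + 1550)/2] = -197/1648.5 = -0.119502…
%ΔIncome = (90930 − 83210)/[( 83210 + 90930)/2] = 7720/87070 = 0.088664…
E_income = (-197/1648.5) / (7720/87070) = -1.3478…
E_income < 0 ⇒ inferior good.

-1.35; inferior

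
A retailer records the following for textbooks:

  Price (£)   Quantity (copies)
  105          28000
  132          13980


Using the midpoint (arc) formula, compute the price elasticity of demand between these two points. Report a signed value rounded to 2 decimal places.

-2.93

%ΔQ = (13980 − 28000) / [(28000 + 13980)/2] = -14020/20990 = -0.667937…
%ΔP = (132 − 105) / [(105 + 132)/2] = 27/118.5 = 0.227848…
Arc Ed = %ΔQ / %ΔP = (-14020/20990) / (27/118.5) = -2.9315…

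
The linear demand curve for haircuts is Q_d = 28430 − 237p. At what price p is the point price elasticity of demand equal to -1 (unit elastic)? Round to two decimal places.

59.98

Ed = −237p/(28430 − 237p). Set this equal to -1:
237p = 1·(28430 − 237p) ⇒ 237p(1 + 1) = 1·28430
p = 1·28430 / (237·2) = 59.9789…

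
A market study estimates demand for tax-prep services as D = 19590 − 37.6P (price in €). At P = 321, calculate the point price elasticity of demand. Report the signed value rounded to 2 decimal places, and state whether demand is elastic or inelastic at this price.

dD/dP = −37.6. At P = 321, D = 19590 − 37.6(321) = 7520.4.
Ed = (dD/dP)·(P/D) = −37.6 × (321/7520.4) = -1.6049…
|Ed| = 1.60 > 1, so demand is elastic.

-1.60; elastic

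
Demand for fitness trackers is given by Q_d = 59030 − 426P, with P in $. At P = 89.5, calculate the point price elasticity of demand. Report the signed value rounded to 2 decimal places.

dQ_d/dP = −426. At P = 89.5, Q_d = 59030 − 426(89.5) = 20903.
Ed = (dQ_d/dP)·(P/Q_d) = −426 × (89.5/20903) = -1.8239…

-1.82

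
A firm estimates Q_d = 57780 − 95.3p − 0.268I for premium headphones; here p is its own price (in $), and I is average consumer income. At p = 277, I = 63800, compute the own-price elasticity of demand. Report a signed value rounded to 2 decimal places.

-1.85

At the given values, Q_d = 57780 − 95.3(277) − 0.268(63800) = 14283.5.
∂Q_d/∂p = −95.3.
E = (-95.3) × (277/14283.5) = -1.8481…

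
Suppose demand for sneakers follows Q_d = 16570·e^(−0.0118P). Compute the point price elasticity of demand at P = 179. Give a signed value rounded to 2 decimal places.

-2.11

dQ_d/dP = −0.0118·Q_d = -23.6531. At P = 179, Q_d = 2004.5.
Ed = (dQ_d/dP)·(P/Q_d) = (-23.6531) × (179/2004.5) = -2.1122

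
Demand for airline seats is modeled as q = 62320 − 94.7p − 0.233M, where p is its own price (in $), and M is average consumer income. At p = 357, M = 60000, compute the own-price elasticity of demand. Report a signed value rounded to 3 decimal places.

-2.326

At the given values, q = 62320 − 94.7(357) − 0.233(60000) = 14532.1.
∂q/∂p = −94.7.
E = (-94.7) × (357/14532.1) = -2.32642…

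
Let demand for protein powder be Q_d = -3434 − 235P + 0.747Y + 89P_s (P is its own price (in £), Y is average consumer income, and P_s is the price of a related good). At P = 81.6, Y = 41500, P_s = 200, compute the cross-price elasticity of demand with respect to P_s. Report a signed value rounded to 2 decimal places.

0.68

At the given values, Q_d = -3434 − 235(81.6) + 0.747(41500) + 89(200) = 26190.5.
∂Q_d/∂P_s = 89.
E = (89) × (200/26190.5) = 0.6796…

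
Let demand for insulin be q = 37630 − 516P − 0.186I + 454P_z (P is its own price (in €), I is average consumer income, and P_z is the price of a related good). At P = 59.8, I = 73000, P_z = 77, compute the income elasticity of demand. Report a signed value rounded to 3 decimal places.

At the given values, q = 37630 − 516(59.8) − 0.186(73000) + 454(77) = 28153.2.
∂q/∂I = -0.186.
E = (-0.186) × (73000/28153.2) = -0.48228…

-0.482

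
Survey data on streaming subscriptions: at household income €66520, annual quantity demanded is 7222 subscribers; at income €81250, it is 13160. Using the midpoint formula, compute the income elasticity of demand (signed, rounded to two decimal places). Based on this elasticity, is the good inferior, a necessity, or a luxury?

2.92; luxury

%ΔQ = (13160 − 7222)/[( 7222 + 13160)/2] = 5938/10191 = 0.582670…
%ΔIncome = (81250 − 66520)/[( 66520 + 81250)/2] = 14730/73885 = 0.199363…
E_income = (5938/10191) / (14730/73885) = 2.9226…
E_income > 1 ⇒ normal good, luxury.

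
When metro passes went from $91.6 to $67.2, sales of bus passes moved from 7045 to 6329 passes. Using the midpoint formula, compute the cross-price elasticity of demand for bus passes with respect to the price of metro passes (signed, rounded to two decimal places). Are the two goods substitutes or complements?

%ΔQ_{bus passes} = (6329 − 7045)/avg = -716/6687 = -0.107073…
%ΔP_{metro passes} = (67.2 − 91.6)/avg = -24.4/79.4 = -0.307304…
E_cross = (-716/6687) / (-24.4/79.4) = 0.3484…
E_cross > 0 ⇒ the goods are substitutes.

0.35; substitutes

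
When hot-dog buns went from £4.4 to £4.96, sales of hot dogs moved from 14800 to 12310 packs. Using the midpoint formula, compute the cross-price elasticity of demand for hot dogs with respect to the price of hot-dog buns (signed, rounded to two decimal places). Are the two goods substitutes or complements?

%ΔQ_{hot dogs} = (12310 − 14800)/avg = -2490/13555 = -0.183696…
%ΔP_{hot-dog buns} = (4.96 − 4.4)/avg = 0.56/4.68 = 0.119658…
E_cross = (-2490/13555) / (0.56/4.68) = -1.5351…
E_cross < 0 ⇒ the goods are complements.

-1.54; complements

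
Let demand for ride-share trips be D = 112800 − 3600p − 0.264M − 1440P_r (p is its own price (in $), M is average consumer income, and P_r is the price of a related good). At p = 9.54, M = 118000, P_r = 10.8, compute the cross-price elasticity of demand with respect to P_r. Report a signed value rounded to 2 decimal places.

At the given values, D = 112800 − 3600(9.54) − 0.264(118000) − 1440(10.8) = 31752.
∂D/∂P_r = -1440.
E = (-1440) × (10.8/31752) = -0.4897…

-0.49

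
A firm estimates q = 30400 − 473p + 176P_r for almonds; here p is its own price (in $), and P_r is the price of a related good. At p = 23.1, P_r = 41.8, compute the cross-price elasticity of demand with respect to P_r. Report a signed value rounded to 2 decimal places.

0.27

At the given values, q = 30400 − 473(23.1) + 176(41.8) = 26830.5.
∂q/∂P_r = 176.
E = (176) × (41.8/26830.5) = 0.2741…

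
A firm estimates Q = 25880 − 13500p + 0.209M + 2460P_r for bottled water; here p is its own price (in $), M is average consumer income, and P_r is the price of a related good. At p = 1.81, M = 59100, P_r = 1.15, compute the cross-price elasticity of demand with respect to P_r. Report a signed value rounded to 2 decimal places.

At the given values, Q = 25880 − 13500(1.81) + 0.209(59100) + 2460(1.15) = 16625.9.
∂Q/∂P_r = 2460.
E = (2460) × (1.15/16625.9) = 0.1701…

0.17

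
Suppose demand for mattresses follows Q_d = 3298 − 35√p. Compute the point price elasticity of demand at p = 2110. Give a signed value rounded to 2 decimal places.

dQ_d/dp = −35/(2√p) = -0.380975. At p = 2110, Q_d = 1690.28.
Ed = (dQ_d/dp)·(p/Q_d) = (-0.380975) × (2110/1690.28) = -0.4755…

-0.48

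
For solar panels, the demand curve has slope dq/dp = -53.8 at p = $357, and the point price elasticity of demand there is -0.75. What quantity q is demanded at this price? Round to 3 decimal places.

25608.800

Ed = (dq/dp)·(p/q) ⇒ q = (dq/dp)·p/Ed = (-53.8)·357/(-0.75) = 25608.8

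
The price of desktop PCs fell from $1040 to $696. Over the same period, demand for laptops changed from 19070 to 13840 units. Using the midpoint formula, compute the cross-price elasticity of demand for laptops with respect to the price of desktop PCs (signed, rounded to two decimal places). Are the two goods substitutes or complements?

%ΔQ_{laptops} = (13840 − 19070)/avg = -5230/16455 = -0.317836…
%ΔP_{desktop PCs} = (696 − 1040)/avg = -344/868 = -0.396313…
E_cross = (-5230/16455) / (-344/868) = 0.8019…
E_cross > 0 ⇒ the goods are substitutes.

0.80; substitutes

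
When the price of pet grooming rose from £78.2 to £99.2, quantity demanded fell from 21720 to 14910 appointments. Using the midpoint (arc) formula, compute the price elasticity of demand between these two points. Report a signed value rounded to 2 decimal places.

%ΔQ = (14910 − 21720) / [(21720 + 14910)/2] = -6810/18315 = -0.371826…
%ΔP = (99.2 − 78.2) / [(78.2 + 99.2)/2] = 21/88.7 = 0.236753…
Arc Ed = %ΔQ / %ΔP = (-6810/18315) / (21/88.7) = -1.5705…

-1.57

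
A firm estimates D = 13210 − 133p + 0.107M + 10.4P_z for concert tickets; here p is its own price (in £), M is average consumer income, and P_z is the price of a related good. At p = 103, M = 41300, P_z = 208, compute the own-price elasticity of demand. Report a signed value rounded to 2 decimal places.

At the given values, D = 13210 − 133(103) + 0.107(41300) + 10.4(208) = 6093.3.
∂D/∂p = −133.
E = (-133) × (103/6093.3) = -2.2482…

-2.25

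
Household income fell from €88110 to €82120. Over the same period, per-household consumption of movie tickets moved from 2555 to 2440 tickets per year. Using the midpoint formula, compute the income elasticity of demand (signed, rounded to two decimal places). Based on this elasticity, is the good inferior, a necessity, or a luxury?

0.65; necessity

%ΔQ = (2440 − 2555)/[( 2555 + 2440)/2] = -115/2497.5 = -0.046046…
%ΔIncome = (82120 − 88110)/[( 88110 + 82120)/2] = -5990/85115 = -0.070375…
E_income = (-115/2497.5) / (-5990/85115) = 0.6542…
0 < E_income < 1 ⇒ normal good, necessity.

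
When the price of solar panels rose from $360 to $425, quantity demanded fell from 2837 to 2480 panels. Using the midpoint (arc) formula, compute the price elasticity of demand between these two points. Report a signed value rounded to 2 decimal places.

%ΔQ = (2480 − 2837) / [(2837 + 2480)/2] = -357/2658.5 = -0.134286…
%ΔP = (425 − 360) / [(360 + 425)/2] = 65/392.5 = 0.165605…
Arc Ed = %ΔQ / %ΔP = (-357/2658.5) / (65/392.5) = -0.8108…

-0.81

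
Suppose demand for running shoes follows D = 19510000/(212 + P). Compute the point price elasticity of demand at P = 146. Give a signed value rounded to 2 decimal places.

dD/dP = −19510000/(212 + P)² = -152.227. At P = 146, D = 54497.2.
Ed = (dD/dP)·(P/D) = (-152.227) × (146/54497.2) = -0.4078…

-0.41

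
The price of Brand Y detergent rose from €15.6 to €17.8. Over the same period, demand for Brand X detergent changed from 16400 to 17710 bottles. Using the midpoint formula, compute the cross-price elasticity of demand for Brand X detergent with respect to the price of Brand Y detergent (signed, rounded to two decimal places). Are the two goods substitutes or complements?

%ΔQ_{Brand X detergent} = (17710 − 16400)/avg = 1310/17055 = 0.076810…
%ΔP_{Brand Y detergent} = (17.8 − 15.6)/avg = 2.2/16.7 = 0.131736…
E_cross = (1310/17055) / (2.2/16.7) = 0.5830…
E_cross > 0 ⇒ the goods are substitutes.

0.58; substitutes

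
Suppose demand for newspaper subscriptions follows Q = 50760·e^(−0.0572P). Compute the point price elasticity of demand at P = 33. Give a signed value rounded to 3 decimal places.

-1.888

dQ/dP = −0.0572·Q = -439.687. At P = 33, Q = 7686.83.
Ed = (dQ/dP)·(P/Q) = (-439.687) × (33/7686.83) = -1.8876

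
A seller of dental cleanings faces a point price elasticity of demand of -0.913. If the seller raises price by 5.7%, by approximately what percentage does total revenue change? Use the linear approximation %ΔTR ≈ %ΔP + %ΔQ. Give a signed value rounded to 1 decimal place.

+0.5%

%ΔQ ≈ Ed × %ΔP = (-0.913) × (+5.7%) = -5.2041%
%ΔTR ≈ %ΔP + %ΔQ = (+5.7%) + (-5.2041%) = +0.4959%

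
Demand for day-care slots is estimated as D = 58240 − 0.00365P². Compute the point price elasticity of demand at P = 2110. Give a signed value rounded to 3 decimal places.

-0.774

dD/dP = −2·0.00365·P = -15.403. At P = 2110, D = 41989.835.
Ed = (dD/dP)·(P/D) = (-15.403) × (2110/41989.835) = -0.77400…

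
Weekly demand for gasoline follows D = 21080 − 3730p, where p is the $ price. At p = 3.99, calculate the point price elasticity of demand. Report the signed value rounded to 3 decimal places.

dD/dp = −3730. At p = 3.99, D = 21080 − 3730(3.99) = 6197.3.
Ed = (dD/dp)·(p/D) = −3730 × (3.99/6197.3) = -2.40148…

-2.401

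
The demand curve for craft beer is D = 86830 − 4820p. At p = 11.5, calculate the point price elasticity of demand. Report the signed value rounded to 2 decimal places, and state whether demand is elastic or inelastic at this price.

-1.77; elastic

dD/dp = −4820. At p = 11.5, D = 86830 − 4820(11.5) = 31400.
Ed = (dD/dp)·(p/D) = −4820 × (11.5/31400) = -1.7652…
|Ed| = 1.77 > 1, so demand is elastic.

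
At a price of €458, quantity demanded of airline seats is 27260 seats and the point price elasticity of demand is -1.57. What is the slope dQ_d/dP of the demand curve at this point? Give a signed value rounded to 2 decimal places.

Ed = (dQ_d/dP)·(P/Q_d) ⇒ dQ_d/dP = Ed·Q_d/P = (-1.57)·27260/458 = -93.4458…

-93.45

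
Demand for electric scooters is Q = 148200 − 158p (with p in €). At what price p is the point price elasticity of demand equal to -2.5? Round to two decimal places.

Ed = −158p/(148200 − 158p). Set this equal to -2.5:
158p = 2.5·(148200 − 158p) ⇒ 158p(1 + 2.5) = 2.5·148200
p = 2.5·148200 / (158·3.5) = 669.9819…

669.98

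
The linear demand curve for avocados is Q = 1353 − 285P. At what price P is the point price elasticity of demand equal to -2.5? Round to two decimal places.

3.39

Ed = −285P/(1353 − 285P). Set this equal to -2.5:
285P = 2.5·(1353 − 285P) ⇒ 285P(1 + 2.5) = 2.5·1353
P = 2.5·1353 / (285·3.5) = 3.3909…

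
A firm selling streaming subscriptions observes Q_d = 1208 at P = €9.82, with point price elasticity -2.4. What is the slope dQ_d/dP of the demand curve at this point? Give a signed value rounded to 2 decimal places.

Ed = (dQ_d/dP)·(P/Q_d) ⇒ dQ_d/dP = Ed·Q_d/P = (-2.4)·1208/9.82 = -295.2342…

-295.23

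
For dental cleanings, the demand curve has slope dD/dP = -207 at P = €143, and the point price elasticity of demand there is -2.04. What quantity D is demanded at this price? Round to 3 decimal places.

Ed = (dD/dP)·(P/D) ⇒ D = (dD/dP)·P/Ed = (-207)·143/(-2.04) = 14510.29411…

14510.294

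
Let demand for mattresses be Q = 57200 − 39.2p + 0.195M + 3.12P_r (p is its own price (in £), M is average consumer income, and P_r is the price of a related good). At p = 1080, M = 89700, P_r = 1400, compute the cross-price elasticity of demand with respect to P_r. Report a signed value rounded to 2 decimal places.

At the given values, Q = 57200 − 39.2(1080) + 0.195(89700) + 3.12(1400) = 36723.5.
∂Q/∂P_r = 3.12.
E = (3.12) × (1400/36723.5) = 0.1189…

0.12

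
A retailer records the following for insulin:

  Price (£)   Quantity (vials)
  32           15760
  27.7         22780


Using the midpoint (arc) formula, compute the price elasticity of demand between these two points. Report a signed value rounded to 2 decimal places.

-2.53

%ΔQ = (22780 − 15760) / [(15760 + 22780)/2] = 7020/19270 = 0.364296…
%ΔP = (27.7 − 32) / [(32 + 27.7)/2] = -4.3/29.85 = -0.144053…
Arc Ed = %ΔQ / %ΔP = (7020/19270) / (-4.3/29.85) = -2.5288…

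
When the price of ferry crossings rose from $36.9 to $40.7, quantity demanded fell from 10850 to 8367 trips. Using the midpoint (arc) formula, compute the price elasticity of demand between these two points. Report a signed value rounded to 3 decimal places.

-2.639

%ΔQ = (8367 − 10850) / [(10850 + 8367)/2] = -2483/9608.5 = -0.258417…
%ΔP = (40.7 − 36.9) / [(36.9 + 40.7)/2] = 3.8/38.8 = 0.097938…
Arc Ed = %ΔQ / %ΔP = (-2483/9608.5) / (3.8/38.8) = -2.63857…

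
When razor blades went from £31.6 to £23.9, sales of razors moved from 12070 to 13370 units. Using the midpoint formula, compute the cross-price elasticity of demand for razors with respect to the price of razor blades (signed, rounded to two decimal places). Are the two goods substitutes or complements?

%ΔQ_{razors} = (13370 − 12070)/avg = 1300/12720 = 0.102201…
%ΔP_{razor blades} = (23.9 − 31.6)/avg = -7.7/27.75 = -0.277477…
E_cross = (1300/12720) / (-7.7/27.75) = -0.3683…
E_cross < 0 ⇒ the goods are complements.

-0.37; complements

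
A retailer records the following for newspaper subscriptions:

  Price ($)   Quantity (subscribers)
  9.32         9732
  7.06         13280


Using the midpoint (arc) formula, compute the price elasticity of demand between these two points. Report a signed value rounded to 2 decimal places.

-1.12

%ΔQ = (13280 − 9732) / [(9732 + 13280)/2] = 3548/11506 = 0.308360…
%ΔP = (7.06 − 9.32) / [(9.32 + 7.06)/2] = -2.26/8.19 = -0.275946…
Arc Ed = %ΔQ / %ΔP = (3548/11506) / (-2.26/8.19) = -1.1174…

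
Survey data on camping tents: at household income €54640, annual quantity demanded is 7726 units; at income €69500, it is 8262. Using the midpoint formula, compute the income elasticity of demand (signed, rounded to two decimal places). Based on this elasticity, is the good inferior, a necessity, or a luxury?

0.28; necessity

%ΔQ = (8262 − 7726)/[( 7726 + 8262)/2] = 536/7994 = 0.067050…
%ΔIncome = (69500 − 54640)/[( 54640 + 69500)/2] = 14860/62070 = 0.239407…
E_income = (536/7994) / (14860/62070) = 0.2800…
0 < E_income < 1 ⇒ normal good, necessity.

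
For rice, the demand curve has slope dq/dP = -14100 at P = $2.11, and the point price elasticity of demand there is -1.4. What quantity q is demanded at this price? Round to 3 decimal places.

Ed = (dq/dP)·(P/q) ⇒ q = (dq/dP)·P/Ed = (-14100)·2.11/(-1.4) = 21250.71428…

21250.714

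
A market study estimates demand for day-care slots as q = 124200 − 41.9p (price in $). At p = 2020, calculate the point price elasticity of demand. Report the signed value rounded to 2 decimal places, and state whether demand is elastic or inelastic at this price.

dq/dp = −41.9. At p = 2020, q = 124200 − 41.9(2020) = 39562.
Ed = (dq/dp)·(p/q) = −41.9 × (2020/39562) = -2.1393…
|Ed| = 2.14 > 1, so demand is elastic.

-2.14; elastic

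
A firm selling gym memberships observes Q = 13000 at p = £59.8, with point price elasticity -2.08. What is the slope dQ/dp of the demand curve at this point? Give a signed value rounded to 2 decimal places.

-452.17

Ed = (dQ/dp)·(p/Q) ⇒ dQ/dp = Ed·Q/p = (-2.08)·13000/59.8 = -452.1739…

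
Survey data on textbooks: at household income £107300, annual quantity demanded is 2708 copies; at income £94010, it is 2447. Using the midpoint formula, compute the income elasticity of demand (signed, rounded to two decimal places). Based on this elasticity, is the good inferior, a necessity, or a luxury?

0.77; necessity

%ΔQ = (2447 − 2708)/[( 2708 + 2447)/2] = -261/2577.5 = -0.101260…
%ΔIncome = (94010 − 107300)/[( 107300 + 94010)/2] = -13290/100655 = -0.132035…
E_income = (-261/2577.5) / (-13290/100655) = 0.7669…
0 < E_income < 1 ⇒ normal good, necessity.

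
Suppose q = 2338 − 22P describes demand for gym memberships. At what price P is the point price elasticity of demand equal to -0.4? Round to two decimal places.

Ed = −22P/(2338 − 22P). Set this equal to -0.4:
22P = 0.4·(2338 − 22P) ⇒ 22P(1 + 0.4) = 0.4·2338
P = 0.4·2338 / (22·1.4) = 30.3636…

30.36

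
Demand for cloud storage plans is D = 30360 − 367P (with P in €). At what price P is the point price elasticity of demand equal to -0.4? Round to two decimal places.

23.64

Ed = −367P/(30360 − 367P). Set this equal to -0.4:
367P = 0.4·(30360 − 367P) ⇒ 367P(1 + 0.4) = 0.4·30360
P = 0.4·30360 / (367·1.4) = 23.6356…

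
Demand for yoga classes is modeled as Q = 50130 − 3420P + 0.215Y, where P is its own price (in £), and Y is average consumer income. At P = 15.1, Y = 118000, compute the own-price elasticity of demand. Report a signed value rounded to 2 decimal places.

At the given values, Q = 50130 − 3420(15.1) + 0.215(118000) = 23858.
∂Q/∂P = −3420.
E = (-3420) × (15.1/23858) = -2.1645…

-2.16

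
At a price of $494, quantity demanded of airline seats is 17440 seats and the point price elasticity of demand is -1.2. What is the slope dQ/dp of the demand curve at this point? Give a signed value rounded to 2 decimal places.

Ed = (dQ/dp)·(p/Q) ⇒ dQ/dp = Ed·Q/p = (-1.2)·17440/494 = -42.3643…

-42.36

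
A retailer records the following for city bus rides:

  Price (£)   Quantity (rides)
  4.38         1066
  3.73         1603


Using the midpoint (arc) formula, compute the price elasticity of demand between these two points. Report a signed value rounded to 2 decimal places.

-2.51

%ΔQ = (1603 − 1066) / [(1066 + 1603)/2] = 537/1334.5 = 0.402397…
%ΔP = (3.73 − 4.38) / [(4.38 + 3.73)/2] = -0.65/4.055 = -0.160295…
Arc Ed = %ΔQ / %ΔP = (537/1334.5) / (-0.65/4.055) = -2.5103…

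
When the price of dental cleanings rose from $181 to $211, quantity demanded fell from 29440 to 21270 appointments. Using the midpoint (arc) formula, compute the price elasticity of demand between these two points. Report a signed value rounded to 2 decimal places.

-2.11

%ΔQ = (21270 − 29440) / [(29440 + 21270)/2] = -8170/25355 = -0.322224…
%ΔP = (211 − 181) / [(181 + 211)/2] = 30/196 = 0.153061…
Arc Ed = %ΔQ / %ΔP = (-8170/25355) / (30/196) = -2.1051…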